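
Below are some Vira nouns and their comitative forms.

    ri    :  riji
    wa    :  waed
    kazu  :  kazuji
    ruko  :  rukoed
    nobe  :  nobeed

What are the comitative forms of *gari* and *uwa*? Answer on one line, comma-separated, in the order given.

gariji, uwaed

The pattern is height harmony: -ji when the last vowel of the stem is a high vowel (*ri*, *kazu*); -ed when the last vowel of the stem is a non-high vowel (*wa*, *ruko*, *nobe*).
*gari* — last vowel /i/ (a high vowel) → -ji → *gariji*.
*uwa* — last vowel /a/ (a non-high vowel) → -ed → *uwaed*.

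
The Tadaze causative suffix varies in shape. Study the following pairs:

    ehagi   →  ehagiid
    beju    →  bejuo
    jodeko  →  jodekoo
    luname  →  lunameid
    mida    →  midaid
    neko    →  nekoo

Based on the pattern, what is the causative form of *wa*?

waid

The pattern is rounding harmony: -o when the last vowel of the stem is a rounded vowel (*beju*, *jodeko*, *neko*); -id when the last vowel of the stem is an unrounded vowel (*ehagi*, *luname*, *mida*).
*wa* — last vowel /a/ (an unrounded vowel) → -id → *waid*.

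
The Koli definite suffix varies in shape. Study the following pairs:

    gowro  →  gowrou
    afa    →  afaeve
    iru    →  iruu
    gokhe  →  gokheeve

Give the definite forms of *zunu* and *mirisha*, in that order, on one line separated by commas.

Looking at the last vowel of each stem: -u when the last vowel of the stem is a rounded vowel (*gowro*, *iru*); -eve when the last vowel of the stem is an unrounded vowel (*afa*, *gokhe*).
*zunu* — last vowel /u/ (a rounded vowel) → -u → *zunuu*.
*mirisha* — last vowel /a/ (an unrounded vowel) → -eve → *mirishaeve*.

zunuu, mirishaeve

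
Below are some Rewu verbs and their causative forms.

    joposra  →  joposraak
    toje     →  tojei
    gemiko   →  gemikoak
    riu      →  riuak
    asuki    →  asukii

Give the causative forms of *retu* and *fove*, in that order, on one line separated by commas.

retuak, fovei

The suffix is conditioned by the last vowel: -i when the last vowel of the stem is a front vowel (*toje*, *asuki*); -ak when the last vowel of the stem is a back vowel (*joposra*, *gemiko*, *riu*).
*retu*: last vowel = /u/, a back vowel → -ak → *retuak*.
*fove*: last vowel = /e/, a front vowel → -i → *fovei*.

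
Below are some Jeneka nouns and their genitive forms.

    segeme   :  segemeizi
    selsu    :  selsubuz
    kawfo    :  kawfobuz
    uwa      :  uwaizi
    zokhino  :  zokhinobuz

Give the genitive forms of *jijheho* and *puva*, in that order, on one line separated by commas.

Looking at the last vowel of each stem: -buz when the last vowel of the stem is a rounded vowel (*selsu*, *kawfo*, *zokhino*); -izi when the last vowel of the stem is an unrounded vowel (*segeme*, *uwa*).
*jijheho*: last vowel = /o/, a rounded vowel → -buz → *jijhehobuz*.
*puva*: last vowel = /a/, an unrounded vowel → -izi → *puvaizi*.

jijhehobuz, puvaizi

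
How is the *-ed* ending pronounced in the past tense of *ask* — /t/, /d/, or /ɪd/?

The stem *ask* ends in a voiceless consonant other than /t/.
The -ed suffix is realized as /ɪd/ after /t, d/; as /t/ after other voiceless consonants; and as /d/ after other voiced sounds.
So -ed on *ask* is pronounced /t/.

/t/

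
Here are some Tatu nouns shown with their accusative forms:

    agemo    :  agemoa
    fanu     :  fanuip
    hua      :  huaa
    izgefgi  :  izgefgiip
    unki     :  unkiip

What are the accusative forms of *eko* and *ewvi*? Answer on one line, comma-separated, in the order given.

ekoa, ewviip

The alternation tracks the last vowel of the stem — -ip when the last vowel of the stem is a high vowel (*fanu*, *izgefgi*, *unki*); -a when the last vowel of the stem is a non-high vowel (*agemo*, *hua*).
*eko* — last vowel /o/ (a non-high vowel) → -a → *ekoa*.
The last vowel of *ewvi* is /i/, which is a high vowel, so the suffix is -ip, giving *ewviip*.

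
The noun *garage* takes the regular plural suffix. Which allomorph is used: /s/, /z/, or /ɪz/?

/ɪz/

The stem *garage* ends in a sibilant (/s, z, ʃ, ʒ, tʃ, dʒ/).
The plural suffix surfaces as /ɪz/ after sibilants, /s/ after other voiceless consonants, and /z/ after other voiced sounds.
So the plural -s on *garage* is pronounced /ɪz/.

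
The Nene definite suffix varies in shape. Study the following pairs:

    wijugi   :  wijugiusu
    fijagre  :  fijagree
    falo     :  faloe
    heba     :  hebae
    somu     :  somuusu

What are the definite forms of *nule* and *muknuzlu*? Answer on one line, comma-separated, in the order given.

Looking at the last vowel of each stem: -usu when the last vowel of the stem is a high vowel (*wijugi*, *somu*); -e when the last vowel of the stem is a non-high vowel (*fijagre*, *falo*, *heba*).
*nule*: last vowel = /e/, a non-high vowel → -e → *nulee*.
*muknuzlu* — last vowel /u/ (a high vowel) → -usu → *muknuzluusu*.

nulee, muknuzluusu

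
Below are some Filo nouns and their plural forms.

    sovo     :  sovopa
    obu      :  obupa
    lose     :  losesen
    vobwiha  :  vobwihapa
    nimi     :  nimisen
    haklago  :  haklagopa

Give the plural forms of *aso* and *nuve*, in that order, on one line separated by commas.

The suffix is conditioned by the last vowel: -sen when the last vowel of the stem is a front vowel (*lose*, *nimi*); -pa when the last vowel of the stem is a back vowel (*sovo*, *obu*, *vobwiha*, *haklago*).
Since the last vowel of *aso* is /o/ (a back vowel), it takes -pa, giving *asopa*.
Since the last vowel of *nuve* is /e/ (a front vowel), it takes -sen, giving *nuvesen*.

asopa, nuvesen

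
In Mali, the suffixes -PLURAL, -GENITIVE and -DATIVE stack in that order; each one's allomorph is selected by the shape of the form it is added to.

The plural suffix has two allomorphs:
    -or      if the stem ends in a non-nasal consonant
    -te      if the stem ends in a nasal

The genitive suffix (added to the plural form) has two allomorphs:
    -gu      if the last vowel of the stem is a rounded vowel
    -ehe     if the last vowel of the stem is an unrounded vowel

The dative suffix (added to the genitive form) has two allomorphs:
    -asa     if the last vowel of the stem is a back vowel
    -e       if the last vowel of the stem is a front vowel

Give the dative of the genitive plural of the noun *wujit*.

wujitorguasa

*wujit*: final consonant = /t/, non-nasal → -or → *wujitor*.
The plural form *wujitor*: last vowel = /o/, a rounded vowel → -gu → *wujitorgu*.
The last vowel of the genitive form *wujitorgu* is /u/, which is a back vowel, so the dative suffix is -asa, giving *wujitorguasa*.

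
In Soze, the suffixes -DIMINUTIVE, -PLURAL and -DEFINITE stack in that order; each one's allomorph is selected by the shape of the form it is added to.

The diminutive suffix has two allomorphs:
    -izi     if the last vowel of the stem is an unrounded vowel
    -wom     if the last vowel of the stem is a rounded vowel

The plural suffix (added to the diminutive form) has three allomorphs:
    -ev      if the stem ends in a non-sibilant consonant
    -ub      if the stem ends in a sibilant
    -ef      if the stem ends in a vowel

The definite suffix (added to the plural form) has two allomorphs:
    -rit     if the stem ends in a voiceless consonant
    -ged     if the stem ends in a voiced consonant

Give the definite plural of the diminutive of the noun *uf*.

Since the last vowel of *uf* is /u/ (a rounded vowel), it takes -wom, giving *ufwom*.
The final sound of the diminutive form *ufwom* is /m/, which is a non-sibilant consonant, so the plural suffix is -ev, giving *ufwomev*.
The plural form *ufwomev*: final consonant = /v/, voiced → -ged → *ufwomevged*.

ufwomevged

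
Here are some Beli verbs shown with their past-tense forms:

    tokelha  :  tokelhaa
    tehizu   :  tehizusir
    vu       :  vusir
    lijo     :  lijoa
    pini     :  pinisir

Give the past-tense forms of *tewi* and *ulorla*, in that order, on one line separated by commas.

The suffix is conditioned by the last vowel: -sir when the last vowel of the stem is a high vowel (*tehizu*, *vu*, *pini*); -a when the last vowel of the stem is a non-high vowel (*tokelha*, *lijo*).
The last vowel of *tewi* is /i/, which is a high vowel, so the suffix is -sir, giving *tewisir*.
Since the last vowel of *ulorla* is /a/ (a non-high vowel), it takes -a, giving *ulorlaa*.

tewisir, ulorlaa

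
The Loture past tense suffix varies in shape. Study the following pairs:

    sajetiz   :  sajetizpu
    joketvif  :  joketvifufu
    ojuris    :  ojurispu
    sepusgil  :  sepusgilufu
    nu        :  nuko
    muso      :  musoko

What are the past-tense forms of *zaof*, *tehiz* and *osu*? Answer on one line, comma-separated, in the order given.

zaofufu, tehizpu, osuko

The alternation tracks the final sound of the stem — -pu when the stem ends in a sibilant (*sajetiz*, *ojuris*); -ufu when the stem ends in a non-sibilant consonant (*joketvif*, *sepusgil*); -ko when the stem ends in a vowel (*nu*, *muso*).
*zaof*: final sound = /f/, a non-sibilant consonant → -ufu → *zaofufu*.
*tehiz* — final sound /z/ (a sibilant) → -pu → *tehizpu*.
Since the final sound of *osu* is /u/ (a vowel), it takes -ko, giving *osuko*.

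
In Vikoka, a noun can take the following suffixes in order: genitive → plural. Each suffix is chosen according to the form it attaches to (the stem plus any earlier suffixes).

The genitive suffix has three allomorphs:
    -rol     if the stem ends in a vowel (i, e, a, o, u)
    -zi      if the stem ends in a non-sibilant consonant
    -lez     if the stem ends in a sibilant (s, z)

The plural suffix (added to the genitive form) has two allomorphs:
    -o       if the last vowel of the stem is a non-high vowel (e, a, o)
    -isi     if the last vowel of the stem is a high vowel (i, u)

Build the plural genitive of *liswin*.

*liswin* — final sound /n/ (a non-sibilant consonant) → -zi → *liswinzi*.
The last vowel of the genitive form *liswinzi* is /i/, which is a high vowel, so the plural suffix is -isi, giving *liswinziisi*.

liswinziisi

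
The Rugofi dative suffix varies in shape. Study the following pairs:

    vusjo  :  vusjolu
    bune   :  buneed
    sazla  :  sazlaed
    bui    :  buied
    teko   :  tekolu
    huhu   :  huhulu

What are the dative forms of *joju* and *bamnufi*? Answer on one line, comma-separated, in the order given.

jojulu, bamnufied

The pattern is rounding harmony: -lu when the last vowel of the stem is a rounded vowel (*vusjo*, *teko*, *huhu*); -ed when the last vowel of the stem is an unrounded vowel (*bune*, *sazla*, *bui*).
*joju* — last vowel /u/ (a rounded vowel) → -lu → *jojulu*.
*bamnufi* — last vowel /i/ (an unrounded vowel) → -ed → *bamnufied*.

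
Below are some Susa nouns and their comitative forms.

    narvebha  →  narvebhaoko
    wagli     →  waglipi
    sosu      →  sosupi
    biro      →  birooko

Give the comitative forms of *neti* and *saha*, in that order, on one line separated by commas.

The suffix is conditioned by the last vowel: -pi when the last vowel of the stem is a high vowel (*wagli*, *sosu*); -oko when the last vowel of the stem is a non-high vowel (*narvebha*, *biro*).
The last vowel of *neti* is /i/, which is a high vowel, so the suffix is -pi, giving *netipi*.
*saha* — last vowel /a/ (a non-high vowel) → -oko → *sahaoko*.

netipi, sahaoko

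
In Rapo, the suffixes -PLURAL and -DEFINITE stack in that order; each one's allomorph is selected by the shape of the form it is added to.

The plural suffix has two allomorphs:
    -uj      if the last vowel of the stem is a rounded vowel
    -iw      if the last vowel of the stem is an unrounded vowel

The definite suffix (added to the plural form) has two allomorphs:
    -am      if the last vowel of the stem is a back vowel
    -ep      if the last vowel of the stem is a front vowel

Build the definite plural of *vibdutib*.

Since the last vowel of *vibdutib* is /i/ (an unrounded vowel), it takes -iw, giving *vibdutibiw*.
The plural form *vibdutibiw*: last vowel = /i/, a front vowel → -ep → *vibdutibiwep*.

vibdutibiwep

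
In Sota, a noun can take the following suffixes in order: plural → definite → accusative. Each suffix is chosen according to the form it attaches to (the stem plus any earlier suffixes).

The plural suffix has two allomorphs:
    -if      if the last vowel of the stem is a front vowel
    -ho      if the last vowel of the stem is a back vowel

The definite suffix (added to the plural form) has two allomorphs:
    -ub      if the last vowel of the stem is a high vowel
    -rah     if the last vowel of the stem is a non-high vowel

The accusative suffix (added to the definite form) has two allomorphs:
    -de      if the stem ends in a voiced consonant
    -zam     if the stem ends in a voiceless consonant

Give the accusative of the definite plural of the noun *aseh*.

The last vowel of *aseh* is /e/, which is a front vowel, so the plural suffix is -if, giving *asehif*.
The plural form *asehif*: last vowel = /i/, a high vowel → -ub → *asehifub*.
The definite form *asehifub*: final consonant = /b/, voiced → -de → *asehifubde*.

asehifubde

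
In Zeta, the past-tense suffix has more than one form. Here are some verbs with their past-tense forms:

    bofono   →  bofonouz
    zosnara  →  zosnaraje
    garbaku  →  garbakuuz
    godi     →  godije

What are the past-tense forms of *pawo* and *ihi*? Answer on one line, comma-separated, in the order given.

The alternation tracks the last vowel of the stem — -uz when the last vowel of the stem is a rounded vowel (*bofono*, *garbaku*); -je when the last vowel of the stem is an unrounded vowel (*zosnara*, *godi*).
*pawo*: last vowel = /o/, a rounded vowel → -uz → *pawouz*.
*ihi* — last vowel /i/ (an unrounded vowel) → -je → *ihije*.

pawouz, ihije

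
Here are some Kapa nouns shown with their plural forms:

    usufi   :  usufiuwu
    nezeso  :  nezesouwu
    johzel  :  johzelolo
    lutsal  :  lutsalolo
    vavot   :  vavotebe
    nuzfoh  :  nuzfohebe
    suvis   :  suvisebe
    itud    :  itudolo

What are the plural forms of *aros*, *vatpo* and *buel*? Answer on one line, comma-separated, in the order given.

The pattern is voicing of the final sound: -ebe when the stem ends in a voiceless consonant (*vavot*, *nuzfoh*, *suvis*); -olo when the stem ends in a voiced consonant (*johzel*, *lutsal*, *itud*); -uwu when the stem ends in a vowel (*usufi*, *nezeso*).
The final sound of *aros* is /s/, which is a voiceless consonant, so the suffix is -ebe, giving *arosebe*.
Since the final sound of *vatpo* is /o/ (a vowel), it takes -uwu, giving *vatpouwu*.
*buel*: final sound = /l/, a voiced consonant → -olo → *buelolo*.

arosebe, vatpouwu, buelolo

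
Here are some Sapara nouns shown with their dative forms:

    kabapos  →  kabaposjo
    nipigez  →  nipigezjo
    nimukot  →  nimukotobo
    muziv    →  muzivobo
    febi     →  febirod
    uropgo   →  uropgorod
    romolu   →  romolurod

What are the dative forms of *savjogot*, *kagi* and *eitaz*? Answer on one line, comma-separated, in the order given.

savjogotobo, kagirod, eitazjo

The suffix is conditioned by the final sound: -jo when the stem ends in a sibilant (*kabapos*, *nipigez*); -obo when the stem ends in a non-sibilant consonant (*nimukot*, *muziv*); -rod when the stem ends in a vowel (*febi*, *uropgo*, *romolu*).
*savjogot* — final sound /t/ (a non-sibilant consonant) → -obo → *savjogotobo*.
*kagi* — final sound /i/ (a vowel) → -rod → *kagirod*.
Since the final sound of *eitaz* is /z/ (a sibilant), it takes -jo, giving *eitazjo*.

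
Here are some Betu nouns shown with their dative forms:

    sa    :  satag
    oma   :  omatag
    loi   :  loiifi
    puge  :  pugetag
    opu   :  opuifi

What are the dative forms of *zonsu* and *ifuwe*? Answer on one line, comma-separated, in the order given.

The pattern is height harmony: -ifi when the last vowel of the stem is a high vowel (*loi*, *opu*); -tag when the last vowel of the stem is a non-high vowel (*sa*, *oma*, *puge*).
*zonsu*: last vowel = /u/, a high vowel → -ifi → *zonsuifi*.
*ifuwe* — last vowel /e/ (a non-high vowel) → -tag → *ifuwetag*.

zonsuifi, ifuwetag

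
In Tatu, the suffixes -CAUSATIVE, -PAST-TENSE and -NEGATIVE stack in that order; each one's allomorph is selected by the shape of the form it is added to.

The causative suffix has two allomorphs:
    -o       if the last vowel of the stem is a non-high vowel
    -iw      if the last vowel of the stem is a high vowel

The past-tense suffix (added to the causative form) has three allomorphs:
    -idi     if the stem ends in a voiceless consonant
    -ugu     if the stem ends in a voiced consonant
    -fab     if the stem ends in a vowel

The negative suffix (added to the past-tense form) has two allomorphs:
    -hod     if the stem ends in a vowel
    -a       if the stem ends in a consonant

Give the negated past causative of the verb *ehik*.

ehikiwuguhod

The last vowel of *ehik* is /i/, which is a high vowel, so the causative suffix is -iw, giving *ehikiw*.
The causative form *ehikiw*: final sound = /w/, a voiced consonant → -ugu → *ehikiwugu*.
The final sound of the past-tense form *ehikiwugu* is /u/, which is a vowel, so the negative suffix is -hod, giving *ehikiwuguhod*.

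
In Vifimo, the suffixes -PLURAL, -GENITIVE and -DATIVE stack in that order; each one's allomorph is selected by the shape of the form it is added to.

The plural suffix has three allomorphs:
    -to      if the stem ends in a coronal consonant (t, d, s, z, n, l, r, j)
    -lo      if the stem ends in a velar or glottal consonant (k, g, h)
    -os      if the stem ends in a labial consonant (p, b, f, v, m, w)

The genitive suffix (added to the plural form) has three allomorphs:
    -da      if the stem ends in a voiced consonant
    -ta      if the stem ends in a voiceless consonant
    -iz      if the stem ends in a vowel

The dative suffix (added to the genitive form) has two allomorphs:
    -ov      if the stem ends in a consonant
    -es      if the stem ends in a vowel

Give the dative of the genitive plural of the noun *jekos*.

*jekos* — final consonant /s/ (coronal) → -to → *jekosto*.
The plural form *jekosto*: final sound = /o/, a vowel → -iz → *jekostoiz*.
The genitive form *jekostoiz*: final sound = /z/, a consonant → -ov → *jekostoizov*.

jekostoizov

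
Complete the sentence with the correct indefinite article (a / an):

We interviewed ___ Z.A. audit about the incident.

The indefinite article is chosen by the initial *sound* of the following word, not its spelling.
The initialism *Z.A.* is read letter by letter; the first letter, Z, is pronounced /ziː/, which begins with a consonant sound.
So the article is *a*: We interviewed a Z.A. audit about the incident.

a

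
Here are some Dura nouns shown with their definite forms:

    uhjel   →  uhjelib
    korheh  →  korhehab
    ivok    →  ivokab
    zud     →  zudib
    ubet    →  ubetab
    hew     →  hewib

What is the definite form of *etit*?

Looking at the final consonant of each stem: -ab when the stem ends in a voiceless consonant (*korheh*, *ivok*, *ubet*); -ib when the stem ends in a voiced consonant (*uhjel*, *zud*, *hew*).
The final consonant of *etit* is /t/, which is voiceless, so the suffix is -ab, giving *etitab*.

etitab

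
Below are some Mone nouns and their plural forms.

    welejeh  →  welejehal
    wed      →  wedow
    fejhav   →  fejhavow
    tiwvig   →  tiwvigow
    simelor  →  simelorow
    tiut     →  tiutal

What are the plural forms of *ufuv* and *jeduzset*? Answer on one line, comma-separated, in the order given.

ufuvow, jeduzsetal

The alternation tracks the final consonant of the stem — -al when the stem ends in a voiceless consonant (*welejeh*, *tiut*); -ow when the stem ends in a voiced consonant (*wed*, *fejhav*, *tiwvig*, *simelor*).
*ufuv* — final consonant /v/ (voiced) → -ow → *ufuvow*.
*jeduzset* — final consonant /t/ (voiceless) → -al → *jeduzsetal*.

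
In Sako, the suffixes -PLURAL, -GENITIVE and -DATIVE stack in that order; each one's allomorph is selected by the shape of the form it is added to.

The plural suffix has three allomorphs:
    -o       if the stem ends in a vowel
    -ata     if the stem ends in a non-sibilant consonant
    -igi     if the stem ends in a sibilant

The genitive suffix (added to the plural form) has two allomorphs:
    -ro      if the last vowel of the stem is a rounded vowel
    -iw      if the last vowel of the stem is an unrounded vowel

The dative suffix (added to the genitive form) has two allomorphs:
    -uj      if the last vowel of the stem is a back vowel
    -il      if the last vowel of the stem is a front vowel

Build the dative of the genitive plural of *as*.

Since the final sound of *as* is /s/ (a sibilant), it takes -igi, giving *asigi*.
The plural form *asigi*: last vowel = /i/, an unrounded vowel → -iw → *asigiiw*.
The genitive form *asigiiw* — last vowel /i/ (a front vowel) → -il → *asigiiwil*.

asigiiwil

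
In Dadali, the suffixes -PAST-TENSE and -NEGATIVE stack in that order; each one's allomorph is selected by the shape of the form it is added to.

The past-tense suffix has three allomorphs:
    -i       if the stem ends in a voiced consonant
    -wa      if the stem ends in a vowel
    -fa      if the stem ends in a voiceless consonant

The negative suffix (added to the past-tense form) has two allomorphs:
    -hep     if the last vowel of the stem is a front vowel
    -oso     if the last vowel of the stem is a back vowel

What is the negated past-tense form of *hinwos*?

hinwosfaoso

The final sound of *hinwos* is /s/, which is a voiceless consonant, so the past-tense suffix is -fa, giving *hinwosfa*.
The past-tense form *hinwosfa* — last vowel /a/ (a back vowel) → -oso → *hinwosfaoso*.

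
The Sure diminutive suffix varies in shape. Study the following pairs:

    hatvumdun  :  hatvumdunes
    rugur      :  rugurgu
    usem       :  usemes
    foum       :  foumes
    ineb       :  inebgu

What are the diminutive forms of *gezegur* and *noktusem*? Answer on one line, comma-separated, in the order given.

Looking at the final consonant of each stem: -es when the stem ends in a nasal (*hatvumdun*, *usem*, *foum*); -gu when the stem ends in a non-nasal consonant (*rugur*, *ineb*).
Since the final consonant of *gezegur* is /r/ (non-nasal), it takes -gu, giving *gezegurgu*.
*noktusem* — final consonant /m/ (a nasal) → -es → *noktusemes*.

gezegurgu, noktusemes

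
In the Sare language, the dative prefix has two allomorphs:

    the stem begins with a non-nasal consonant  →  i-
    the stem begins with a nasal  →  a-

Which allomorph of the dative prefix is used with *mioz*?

a-

The first consonant of *mioz* is /m/, which is a nasal, so the prefix is a-.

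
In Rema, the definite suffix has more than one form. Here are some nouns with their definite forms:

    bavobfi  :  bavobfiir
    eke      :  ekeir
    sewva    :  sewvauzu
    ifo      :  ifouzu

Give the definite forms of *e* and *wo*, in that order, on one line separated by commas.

The suffix is conditioned by the last vowel: -ir when the last vowel of the stem is a front vowel (*bavobfi*, *eke*); -uzu when the last vowel of the stem is a back vowel (*sewva*, *ifo*).
Since the last vowel of *e* is /e/ (a front vowel), it takes -ir, giving *eir*.
The last vowel of *wo* is /o/, which is a back vowel, so the suffix is -uzu, giving *wouzu*.

eir, wouzu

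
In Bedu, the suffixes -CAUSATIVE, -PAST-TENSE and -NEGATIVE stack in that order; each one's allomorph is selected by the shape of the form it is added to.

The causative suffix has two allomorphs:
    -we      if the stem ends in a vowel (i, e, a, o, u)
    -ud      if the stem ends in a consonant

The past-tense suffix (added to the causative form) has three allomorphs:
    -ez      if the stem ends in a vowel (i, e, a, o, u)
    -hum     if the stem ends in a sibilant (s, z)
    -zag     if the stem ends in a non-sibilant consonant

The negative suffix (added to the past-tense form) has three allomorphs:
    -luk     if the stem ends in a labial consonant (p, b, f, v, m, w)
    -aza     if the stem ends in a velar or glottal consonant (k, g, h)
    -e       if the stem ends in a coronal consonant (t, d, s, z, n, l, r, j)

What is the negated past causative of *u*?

*u*: final sound = /u/, a vowel → -we → *uwe*.
The final sound of the causative form *uwe* is /e/, which is a vowel, so the past-tense suffix is -ez, giving *uweez*.
The past-tense form *uweez* — final consonant /z/ (coronal) → -e → *uweeze*.

uweeze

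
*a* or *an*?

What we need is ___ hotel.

a

The indefinite article is chosen by the initial *sound* of the following word, not its spelling.
*hotel* begins with the sound /h/ (h is pronounced) — a consonant sound.
So the article is *a*: What we need is a hotel.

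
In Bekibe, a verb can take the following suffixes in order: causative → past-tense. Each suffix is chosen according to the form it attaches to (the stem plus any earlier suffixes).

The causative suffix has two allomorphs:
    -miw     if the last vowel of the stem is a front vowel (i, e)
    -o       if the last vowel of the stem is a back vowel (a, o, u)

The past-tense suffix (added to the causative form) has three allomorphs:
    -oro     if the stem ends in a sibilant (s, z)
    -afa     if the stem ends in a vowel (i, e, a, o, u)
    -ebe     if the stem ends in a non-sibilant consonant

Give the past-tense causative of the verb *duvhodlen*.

The last vowel of *duvhodlen* is /e/, which is a front vowel, so the causative suffix is -miw, giving *duvhodlenmiw*.
The causative form *duvhodlenmiw*: final sound = /w/, a non-sibilant consonant → -ebe → *duvhodlenmiwebe*.

duvhodlenmiwebe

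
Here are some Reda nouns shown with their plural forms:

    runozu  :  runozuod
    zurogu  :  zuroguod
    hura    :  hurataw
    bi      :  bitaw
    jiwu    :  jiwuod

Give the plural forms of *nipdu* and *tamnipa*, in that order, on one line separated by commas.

The pattern is rounding harmony: -od when the last vowel of the stem is a rounded vowel (*runozu*, *zurogu*, *jiwu*); -taw when the last vowel of the stem is an unrounded vowel (*hura*, *bi*).
*nipdu*: last vowel = /u/, a rounded vowel → -od → *nipduod*.
Since the last vowel of *tamnipa* is /a/ (an unrounded vowel), it takes -taw, giving *tamnipataw*.

nipduod, tamnipataw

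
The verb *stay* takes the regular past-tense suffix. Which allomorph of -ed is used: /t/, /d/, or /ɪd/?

/d/

The stem *stay* ends in a voiced sound other than /d/.
The -ed suffix is realized as /ɪd/ after /t, d/; as /t/ after other voiceless consonants; and as /d/ after other voiced sounds.
So -ed on *stay* is pronounced /d/.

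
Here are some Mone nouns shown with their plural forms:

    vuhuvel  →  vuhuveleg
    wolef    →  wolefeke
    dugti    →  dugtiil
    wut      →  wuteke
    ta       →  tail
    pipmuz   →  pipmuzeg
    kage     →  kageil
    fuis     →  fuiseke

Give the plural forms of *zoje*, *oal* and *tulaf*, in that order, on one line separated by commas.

zojeil, oaleg, tulafeke

Looking at the final sound of each stem: -eke when the stem ends in a voiceless consonant (*wolef*, *wut*, *fuis*); -eg when the stem ends in a voiced consonant (*vuhuvel*, *pipmuz*); -il when the stem ends in a vowel (*dugti*, *ta*, *kage*).
The final sound of *zoje* is /e/, which is a vowel, so the suffix is -il, giving *zojeil*.
Since the final sound of *oal* is /l/ (a voiced consonant), it takes -eg, giving *oaleg*.
Since the final sound of *tulaf* is /f/ (a voiceless consonant), it takes -eke, giving *tulafeke*.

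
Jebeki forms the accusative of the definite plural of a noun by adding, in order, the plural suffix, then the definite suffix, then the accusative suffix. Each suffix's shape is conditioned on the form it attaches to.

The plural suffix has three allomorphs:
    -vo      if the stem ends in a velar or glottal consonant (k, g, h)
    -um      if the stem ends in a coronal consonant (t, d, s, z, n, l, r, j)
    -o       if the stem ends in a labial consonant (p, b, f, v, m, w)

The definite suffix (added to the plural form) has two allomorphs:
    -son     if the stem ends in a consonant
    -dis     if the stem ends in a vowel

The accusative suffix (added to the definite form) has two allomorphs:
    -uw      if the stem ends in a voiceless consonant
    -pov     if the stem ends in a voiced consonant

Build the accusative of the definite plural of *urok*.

urokvodisuw

*urok* — final consonant /k/ (velar/glottal) → -vo → *urokvo*.
Since the final sound of the plural form *urokvo* is /o/ (a vowel), it takes -dis, giving *urokvodis*.
The definite form *urokvodis*: final consonant = /s/, voiceless → -uw → *urokvodisuw*.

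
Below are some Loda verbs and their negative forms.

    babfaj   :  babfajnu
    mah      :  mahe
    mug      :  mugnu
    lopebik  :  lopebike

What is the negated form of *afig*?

afignu

Looking at the final consonant of each stem: -e when the stem ends in a voiceless consonant (*mah*, *lopebik*); -nu when the stem ends in a voiced consonant (*babfaj*, *mug*).
*afig*: final consonant = /g/, voiced → -nu → *afignu*.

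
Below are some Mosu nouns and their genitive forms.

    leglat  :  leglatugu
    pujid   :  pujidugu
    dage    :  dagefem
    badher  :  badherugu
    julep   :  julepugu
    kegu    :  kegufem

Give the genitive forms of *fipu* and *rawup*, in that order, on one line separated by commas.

fipufem, rawupugu

Looking at the final sound of each stem: -ugu when the stem ends in a consonant (*leglat*, *pujid*, *badher*, *julep*); -fem when the stem ends in a vowel (*dage*, *kegu*).
Since the final sound of *fipu* is /u/ (a vowel), it takes -fem, giving *fipufem*.
*rawup*: final sound = /p/, a consonant → -ugu → *rawupugu*.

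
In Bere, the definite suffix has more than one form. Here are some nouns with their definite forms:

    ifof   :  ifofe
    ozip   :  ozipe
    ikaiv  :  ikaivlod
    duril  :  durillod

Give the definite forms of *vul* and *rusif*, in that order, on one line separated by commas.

The suffix is conditioned by the final consonant: -e when the stem ends in a voiceless consonant (*ifof*, *ozip*); -lod when the stem ends in a voiced consonant (*ikaiv*, *duril*).
The final consonant of *vul* is /l/, which is voiced, so the suffix is -lod, giving *vullod*.
*rusif*: final consonant = /f/, voiceless → -e → *rusife*.

vullod, rusife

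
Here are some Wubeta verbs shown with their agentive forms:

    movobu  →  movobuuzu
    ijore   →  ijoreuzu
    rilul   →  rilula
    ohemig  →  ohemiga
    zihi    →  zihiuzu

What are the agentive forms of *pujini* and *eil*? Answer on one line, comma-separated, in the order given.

pujiniuzu, eila

The alternation tracks the final sound of the stem — -a when the stem ends in a consonant (*rilul*, *ohemig*); -uzu when the stem ends in a vowel (*movobu*, *ijore*, *zihi*).
The final sound of *pujini* is /i/, which is a vowel, so the suffix is -uzu, giving *pujiniuzu*.
The final sound of *eil* is /l/, which is a consonant, so the suffix is -a, giving *eila*.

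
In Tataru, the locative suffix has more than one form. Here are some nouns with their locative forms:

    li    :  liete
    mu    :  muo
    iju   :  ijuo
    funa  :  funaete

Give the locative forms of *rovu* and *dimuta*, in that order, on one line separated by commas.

rovuo, dimutaete

The alternation tracks the last vowel of the stem — -o when the last vowel of the stem is a rounded vowel (*mu*, *iju*); -ete when the last vowel of the stem is an unrounded vowel (*li*, *funa*).
Since the last vowel of *rovu* is /u/ (a rounded vowel), it takes -o, giving *rovuo*.
The last vowel of *dimuta* is /a/, which is an unrounded vowel, so the suffix is -ete, giving *dimutaete*.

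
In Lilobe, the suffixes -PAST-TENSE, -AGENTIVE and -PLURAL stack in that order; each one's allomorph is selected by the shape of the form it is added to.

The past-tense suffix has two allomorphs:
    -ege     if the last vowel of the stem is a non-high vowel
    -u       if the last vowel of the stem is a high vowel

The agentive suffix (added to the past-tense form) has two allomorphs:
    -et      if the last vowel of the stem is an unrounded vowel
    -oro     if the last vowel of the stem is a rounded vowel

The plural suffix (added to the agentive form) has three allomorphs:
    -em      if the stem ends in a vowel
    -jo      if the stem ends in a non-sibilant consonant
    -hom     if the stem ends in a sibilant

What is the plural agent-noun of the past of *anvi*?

Since the last vowel of *anvi* is /i/ (a high vowel), it takes -u, giving *anviu*.
The past-tense form *anviu* — last vowel /u/ (a rounded vowel) → -oro → *anviuoro*.
The agentive form *anviuoro* — final sound /o/ (a vowel) → -em → *anviuoroem*.

anviuoroem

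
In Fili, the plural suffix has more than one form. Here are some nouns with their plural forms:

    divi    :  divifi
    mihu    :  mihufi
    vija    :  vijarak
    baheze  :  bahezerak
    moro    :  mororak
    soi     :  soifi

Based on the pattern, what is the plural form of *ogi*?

ogifi

The pattern is height harmony: -fi when the last vowel of the stem is a high vowel (*divi*, *mihu*, *soi*); -rak when the last vowel of the stem is a non-high vowel (*vija*, *baheze*, *moro*).
*ogi*: last vowel = /i/, a high vowel → -fi → *ogifi*.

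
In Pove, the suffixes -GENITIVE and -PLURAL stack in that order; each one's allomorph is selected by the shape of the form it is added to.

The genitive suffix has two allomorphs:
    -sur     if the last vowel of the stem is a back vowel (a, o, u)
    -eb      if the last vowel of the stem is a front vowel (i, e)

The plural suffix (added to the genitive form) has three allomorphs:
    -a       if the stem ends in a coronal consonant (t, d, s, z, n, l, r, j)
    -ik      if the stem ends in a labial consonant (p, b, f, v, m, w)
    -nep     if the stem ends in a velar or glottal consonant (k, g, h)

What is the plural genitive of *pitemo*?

pitemosura

*pitemo*: last vowel = /o/, a back vowel → -sur → *pitemosur*.
The genitive form *pitemosur* — final consonant /r/ (coronal) → -a → *pitemosura*.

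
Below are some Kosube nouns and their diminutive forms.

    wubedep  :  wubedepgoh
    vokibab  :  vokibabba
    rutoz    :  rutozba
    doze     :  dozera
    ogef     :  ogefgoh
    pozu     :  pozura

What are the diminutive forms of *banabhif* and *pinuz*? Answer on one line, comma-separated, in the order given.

The suffix is conditioned by the final sound: -goh when the stem ends in a voiceless consonant (*wubedep*, *ogef*); -ba when the stem ends in a voiced consonant (*vokibab*, *rutoz*); -ra when the stem ends in a vowel (*doze*, *pozu*).
*banabhif* — final sound /f/ (a voiceless consonant) → -goh → *banabhifgoh*.
*pinuz*: final sound = /z/, a voiced consonant → -ba → *pinuzba*.

banabhifgoh, pinuzba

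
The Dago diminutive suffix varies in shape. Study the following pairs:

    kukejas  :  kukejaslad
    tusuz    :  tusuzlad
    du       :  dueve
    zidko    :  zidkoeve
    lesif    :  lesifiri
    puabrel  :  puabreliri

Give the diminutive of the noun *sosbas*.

Looking at the final sound of each stem: -lad when the stem ends in a sibilant (*kukejas*, *tusuz*); -iri when the stem ends in a non-sibilant consonant (*lesif*, *puabrel*); -eve when the stem ends in a vowel (*du*, *zidko*).
Since the final sound of *sosbas* is /s/ (a sibilant), it takes -lad, giving *sosbaslad*.

sosbaslad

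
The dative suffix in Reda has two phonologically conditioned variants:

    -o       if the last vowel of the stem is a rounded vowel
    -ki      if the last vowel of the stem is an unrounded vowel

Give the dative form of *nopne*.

Since the last vowel of *nopne* is /e/ (an unrounded vowel), it takes -ki, giving *nopneki*.

nopneki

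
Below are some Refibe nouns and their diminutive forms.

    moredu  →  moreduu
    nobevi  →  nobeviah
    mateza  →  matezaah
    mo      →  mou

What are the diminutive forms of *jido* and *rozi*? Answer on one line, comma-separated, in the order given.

jidou, roziah

Looking at the last vowel of each stem: -u when the last vowel of the stem is a rounded vowel (*moredu*, *mo*); -ah when the last vowel of the stem is an unrounded vowel (*nobevi*, *mateza*).
Since the last vowel of *jido* is /o/ (a rounded vowel), it takes -u, giving *jidou*.
Since the last vowel of *rozi* is /i/ (an unrounded vowel), it takes -ah, giving *roziah*.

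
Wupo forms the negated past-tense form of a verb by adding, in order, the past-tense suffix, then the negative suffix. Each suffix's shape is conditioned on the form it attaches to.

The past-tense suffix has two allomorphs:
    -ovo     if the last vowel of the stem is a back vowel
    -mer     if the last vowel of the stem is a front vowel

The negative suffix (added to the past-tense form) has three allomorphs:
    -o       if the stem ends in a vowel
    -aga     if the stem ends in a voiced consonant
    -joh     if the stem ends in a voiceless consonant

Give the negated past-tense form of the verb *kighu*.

*kighu*: last vowel = /u/, a back vowel → -ovo → *kighuovo*.
The past-tense form *kighuovo* — final sound /o/ (a vowel) → -o → *kighuovoo*.

kighuovoo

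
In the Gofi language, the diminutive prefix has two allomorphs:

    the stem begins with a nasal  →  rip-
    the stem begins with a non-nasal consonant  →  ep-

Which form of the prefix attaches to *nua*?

rip-

Since the first consonant of *nua* is /n/ (a nasal), it takes rip-.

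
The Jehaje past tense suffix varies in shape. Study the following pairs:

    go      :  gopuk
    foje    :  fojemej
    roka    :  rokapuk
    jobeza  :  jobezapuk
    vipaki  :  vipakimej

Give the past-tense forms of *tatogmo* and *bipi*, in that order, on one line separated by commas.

tatogmopuk, bipimej

The alternation tracks the last vowel of the stem — -mej when the last vowel of the stem is a front vowel (*foje*, *vipaki*); -puk when the last vowel of the stem is a back vowel (*go*, *roka*, *jobeza*).
*tatogmo*: last vowel = /o/, a back vowel → -puk → *tatogmopuk*.
The last vowel of *bipi* is /i/, which is a front vowel, so the suffix is -mej, giving *bipimej*.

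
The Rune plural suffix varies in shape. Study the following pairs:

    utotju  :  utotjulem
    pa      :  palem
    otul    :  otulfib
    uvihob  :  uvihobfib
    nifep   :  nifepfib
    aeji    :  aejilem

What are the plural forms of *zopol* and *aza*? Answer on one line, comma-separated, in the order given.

zopolfib, azalem

The alternation tracks the final sound of the stem — -fib when the stem ends in a consonant (*otul*, *uvihob*, *nifep*); -lem when the stem ends in a vowel (*utotju*, *pa*, *aeji*).
*zopol*: final sound = /l/, a consonant → -fib → *zopolfib*.
*aza* — final sound /a/ (a vowel) → -lem → *azalem*.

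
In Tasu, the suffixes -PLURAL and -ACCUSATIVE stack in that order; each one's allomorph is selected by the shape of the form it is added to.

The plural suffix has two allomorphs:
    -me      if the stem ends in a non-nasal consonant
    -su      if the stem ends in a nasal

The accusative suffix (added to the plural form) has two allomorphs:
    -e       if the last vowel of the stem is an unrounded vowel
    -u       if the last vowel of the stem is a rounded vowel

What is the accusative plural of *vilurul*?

vilurulmee

*vilurul*: final consonant = /l/, non-nasal → -me → *vilurulme*.
The plural form *vilurulme*: last vowel = /e/, an unrounded vowel → -e → *vilurulmee*.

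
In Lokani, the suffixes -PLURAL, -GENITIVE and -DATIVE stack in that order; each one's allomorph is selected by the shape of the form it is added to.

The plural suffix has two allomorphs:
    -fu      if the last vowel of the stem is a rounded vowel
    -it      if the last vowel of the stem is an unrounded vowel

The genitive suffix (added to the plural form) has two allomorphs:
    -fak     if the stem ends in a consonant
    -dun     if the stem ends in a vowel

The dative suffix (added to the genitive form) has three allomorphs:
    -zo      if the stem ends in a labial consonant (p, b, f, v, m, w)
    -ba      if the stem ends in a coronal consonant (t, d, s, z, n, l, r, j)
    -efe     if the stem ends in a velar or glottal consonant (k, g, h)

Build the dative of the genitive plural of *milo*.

*milo* — last vowel /o/ (a rounded vowel) → -fu → *milofu*.
The final sound of the plural form *milofu* is /u/, which is a vowel, so the genitive suffix is -dun, giving *milofudun*.
The genitive form *milofudun*: final consonant = /n/, coronal → -ba → *milofudunba*.

milofudunba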